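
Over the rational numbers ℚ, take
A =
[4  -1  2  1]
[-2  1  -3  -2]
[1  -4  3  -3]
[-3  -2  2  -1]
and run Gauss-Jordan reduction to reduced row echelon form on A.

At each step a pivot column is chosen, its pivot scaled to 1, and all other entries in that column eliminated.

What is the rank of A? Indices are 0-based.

[1] R0 /= 4  ⇒  (1, -1/4, 1/2, 1/4)
     R1 -= -2·R0  ⇒  (0, 1/2, -2, -3/2)
     R2 -= 1·R0  ⇒  (0, -15/4, 5/2, -13/4)
     R3 -= -3·R0  ⇒  (0, -11/4, 7/2, -1/4)
[2] R1 /= 1/2  ⇒  (0, 1, -4, -3)
     R0 -= -1/4·R1  ⇒  (1, 0, -1/2, -1/2)
     R2 -= -15/4·R1  ⇒  (0, 0, -25/2, -29/2)
     R3 -= -11/4·R1  ⇒  (0, 0, -15/2, -17/2)
[3] R2 /= -25/2  ⇒  (0, 0, 1, 29/25)
     R0 -= -1/2·R2  ⇒  (1, 0, 0, 2/25)
     R1 -= -4·R2  ⇒  (0, 1, 0, 41/25)
     R3 -= -15/2·R2  ⇒  (0, 0, 0, 1/5)
[4] R3 /= 1/5  ⇒  (0, 0, 0, 1)
     R0 -= 2/25·R3  ⇒  (1, 0, 0, 0)
     R1 -= 41/25·R3  ⇒  (0, 1, 0, 0)
     R2 -= 29/25·R3  ⇒  (0, 0, 1, 0)

rank = 4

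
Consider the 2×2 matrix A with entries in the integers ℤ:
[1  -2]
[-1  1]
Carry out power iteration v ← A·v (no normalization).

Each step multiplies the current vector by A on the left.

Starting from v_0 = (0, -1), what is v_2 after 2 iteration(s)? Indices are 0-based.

v_0 = (0, -1).
v_1 = A·v_0 = (2, -1).
v_2 = A·v_1 = (4, -3).

v_2 = (4, -3)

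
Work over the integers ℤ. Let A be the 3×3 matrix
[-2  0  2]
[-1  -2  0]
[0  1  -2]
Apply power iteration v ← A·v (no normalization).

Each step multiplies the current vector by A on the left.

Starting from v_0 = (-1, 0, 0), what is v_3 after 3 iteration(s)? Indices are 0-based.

v_0 = (-1, 0, 0).
v_1 = A·v_0 = (2, 1, 0).
v_2 = A·v_1 = (-4, -4, 1).
v_3 = A·v_2 = (10, 12, -6).

v_3 = (10, 12, -6)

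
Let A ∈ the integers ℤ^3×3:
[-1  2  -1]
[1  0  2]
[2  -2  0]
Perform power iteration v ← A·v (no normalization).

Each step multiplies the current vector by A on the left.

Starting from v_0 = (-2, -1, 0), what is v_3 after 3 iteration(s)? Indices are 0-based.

v_3 = (-10, 6, 4)

v_0 = (-2, -1, 0).
v_1 = A·v_0 = (0, -2, -2).
v_2 = A·v_1 = (-2, -4, 4).
v_3 = A·v_2 = (-10, 6, 4).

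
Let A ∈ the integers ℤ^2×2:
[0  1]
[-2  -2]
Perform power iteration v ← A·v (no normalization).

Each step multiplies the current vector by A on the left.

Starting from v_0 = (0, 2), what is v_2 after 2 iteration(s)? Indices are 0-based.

v_0 = (0, 2).
v_1 = A·v_0 = (2, -4).
v_2 = A·v_1 = (-4, 4).

v_2 = (-4, 4)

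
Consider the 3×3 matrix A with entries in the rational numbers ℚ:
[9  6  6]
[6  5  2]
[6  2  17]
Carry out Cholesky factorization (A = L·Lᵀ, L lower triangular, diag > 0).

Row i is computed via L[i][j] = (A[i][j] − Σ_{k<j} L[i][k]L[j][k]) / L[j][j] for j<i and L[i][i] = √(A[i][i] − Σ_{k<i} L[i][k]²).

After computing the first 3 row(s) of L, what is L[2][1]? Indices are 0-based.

Step 1: L[0][0] = √(9) = 3.
  L[1][0] = (6) / L[0][0] = 2.
Step 2: L[1][1] = √(1) = 1.
  L[2][0] = (6) / L[0][0] = 2.
  L[2][1] = (-2) / L[1][1] = -2.
Step 3: L[2][2] = √(9) = 3.

L[2][1] = -2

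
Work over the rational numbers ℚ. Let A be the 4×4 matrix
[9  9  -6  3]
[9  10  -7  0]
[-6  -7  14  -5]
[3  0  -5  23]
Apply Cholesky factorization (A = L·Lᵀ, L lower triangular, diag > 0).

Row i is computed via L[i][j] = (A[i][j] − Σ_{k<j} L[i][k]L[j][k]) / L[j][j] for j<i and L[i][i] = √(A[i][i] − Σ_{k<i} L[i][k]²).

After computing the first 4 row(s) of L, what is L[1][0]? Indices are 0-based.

L[1][0] = 3

Step 1: L[0][0] = √(9) = 3.
  L[1][0] = (9) / L[0][0] = 3.
Step 2: L[1][1] = √(1) = 1.
  L[2][0] = (-6) / L[0][0] = -2.
  L[2][1] = (-1) / L[1][1] = -1.
Step 3: L[2][2] = √(9) = 3.
  L[3][0] = (3) / L[0][0] = 1.
  L[3][1] = (-3) / L[1][1] = -3.
  L[3][2] = (-6) / L[2][2] = -2.
Step 4: L[3][3] = √(9) = 3.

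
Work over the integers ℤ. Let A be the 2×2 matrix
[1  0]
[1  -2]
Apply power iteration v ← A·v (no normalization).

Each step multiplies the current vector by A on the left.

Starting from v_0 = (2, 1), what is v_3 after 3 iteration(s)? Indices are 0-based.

v_3 = (2, -2)

v_0 = (2, 1).
v_1 = A·v_0 = (2, 0).
v_2 = A·v_1 = (2, 2).
v_3 = A·v_2 = (2, -2).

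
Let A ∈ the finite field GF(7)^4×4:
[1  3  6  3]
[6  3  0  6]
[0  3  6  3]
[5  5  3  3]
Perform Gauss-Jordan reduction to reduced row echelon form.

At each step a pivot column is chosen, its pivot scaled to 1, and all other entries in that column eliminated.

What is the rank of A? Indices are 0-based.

pivot(0,0)=1: scale R0 → (1, 3, 6, 3)
  clear (1,0): R1 −= (6)R0 → (0, 6, 6, 2)
  clear (3,0): R3 −= (5)R0 → (0, 4, 1, 2)
pivot(1,1)=6: scale R1 → (0, 1, 1, 5)
  clear (0,1): R0 −= (3)R1 → (1, 0, 3, 2)
  clear (2,1): R2 −= (3)R1 → (0, 0, 3, 2)
  clear (3,1): R3 −= (4)R1 → (0, 0, 4, 3)
pivot(2,2)=3: scale R2 → (0, 0, 1, 3)
  clear (0,2): R0 −= (3)R2 → (1, 0, 0, 0)
  clear (1,2): R1 −= (1)R2 → (0, 1, 0, 2)
  clear (3,2): R3 −= (4)R2 → (0, 0, 0, 5)
pivot(3,3)=5: scale R3 → (0, 0, 0, 1)
  clear (1,3): R1 −= (2)R3 → (0, 1, 0, 0)
  clear (2,3): R2 −= (3)R3 → (0, 0, 1, 0)

rank = 4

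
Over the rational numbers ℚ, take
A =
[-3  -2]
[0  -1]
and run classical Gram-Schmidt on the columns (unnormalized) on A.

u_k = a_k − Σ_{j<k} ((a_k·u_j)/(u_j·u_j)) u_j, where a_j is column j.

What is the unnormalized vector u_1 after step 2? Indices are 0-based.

Step 1: u_0 = a_0 = (-3, 0).
Step 2: u_1 = a_1 − (2/3)·u_0 = (0, -1).

u_1 = (0, -1)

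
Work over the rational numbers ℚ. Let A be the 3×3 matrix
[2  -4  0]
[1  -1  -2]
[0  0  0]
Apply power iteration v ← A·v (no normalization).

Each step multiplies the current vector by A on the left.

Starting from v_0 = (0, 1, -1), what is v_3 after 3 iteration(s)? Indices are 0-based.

v_3 = (-4, -7, 0)

v_0 = (0, 1, -1).
v_1 = A·v_0 = (-4, 1, 0).
v_2 = A·v_1 = (-12, -5, 0).
v_3 = A·v_2 = (-4, -7, 0).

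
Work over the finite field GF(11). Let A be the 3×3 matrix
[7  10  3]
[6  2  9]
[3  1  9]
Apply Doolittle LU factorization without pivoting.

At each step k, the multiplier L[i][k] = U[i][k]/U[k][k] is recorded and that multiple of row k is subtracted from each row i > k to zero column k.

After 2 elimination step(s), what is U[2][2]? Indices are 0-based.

U[2][2] = 10

[col 0] pivot 7
  R1 -= 4*R0 → (0, 6, 8)  (L[1][0] := 4)
  R2 -= 2*R0 → (0, 3, 3)  (L[2][0] := 2)
[col 1] pivot 6
  R2 -= 6*R1 → (0, 0, 10)  (L[2][1] := 6)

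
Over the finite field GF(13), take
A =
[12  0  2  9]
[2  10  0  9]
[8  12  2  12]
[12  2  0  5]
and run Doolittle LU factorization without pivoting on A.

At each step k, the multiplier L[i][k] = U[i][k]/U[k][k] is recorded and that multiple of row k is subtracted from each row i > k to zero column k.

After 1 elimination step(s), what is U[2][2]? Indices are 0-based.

U[2][2] = 5

Step 1: pivot at (0,0) is 12.
  row1 ← row1 − (11)·row0  ⇒  L[1][0]=11, U row1=(0, 10, 4, 1)
  row2 ← row2 − (5)·row0  ⇒  L[2][0]=5, U row2=(0, 12, 5, 6)
  row3 ← row3 − (1)·row0  ⇒  L[3][0]=1, U row3=(0, 2, 11, 9)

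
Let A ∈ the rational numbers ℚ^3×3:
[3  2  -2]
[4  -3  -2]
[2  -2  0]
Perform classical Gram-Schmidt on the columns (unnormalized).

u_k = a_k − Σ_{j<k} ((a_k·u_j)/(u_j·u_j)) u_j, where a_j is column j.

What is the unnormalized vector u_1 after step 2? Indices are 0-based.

Step 1: u_0 = a_0 = (3, 4, 2).
Step 2: u_1 = a_1 − (-10/29)·u_0 = (88/29, -47/29, -38/29).

u_1 = (88/29, -47/29, -38/29)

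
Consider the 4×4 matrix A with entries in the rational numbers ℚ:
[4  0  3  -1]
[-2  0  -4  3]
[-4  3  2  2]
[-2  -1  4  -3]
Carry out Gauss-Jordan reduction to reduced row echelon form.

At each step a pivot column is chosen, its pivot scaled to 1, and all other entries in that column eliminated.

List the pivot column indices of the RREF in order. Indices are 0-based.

step 1: normalize row 0 (÷4) = (1, 0, 3/4, -1/4)
  row 1: subtract -2×row0 = (0, 0, -5/2, 5/2)
  row 2: subtract -4×row0 = (0, 3, 5, 1)
  row 3: subtract -2×row0 = (0, -1, 11/2, -7/2)
step 2: exchange rows 1,2
step 2: normalize row 1 (÷3) = (0, 1, 5/3, 1/3)
  row 3: subtract -1×row1 = (0, 0, 43/6, -19/6)
step 3: normalize row 2 (÷-5/2) = (0, 0, 1, -1)
  row 0: subtract 3/4×row2 = (1, 0, 0, 1/2)
  row 1: subtract 5/3×row2 = (0, 1, 0, 2)
  row 3: subtract 43/6×row2 = (0, 0, 0, 4)
step 4: normalize row 3 (÷4) = (0, 0, 0, 1)
  row 0: subtract 1/2×row3 = (1, 0, 0, 0)
  row 1: subtract 2×row3 = (0, 1, 0, 0)
  row 2: subtract -1×row3 = (0, 0, 1, 0)

pivot columns: 0, 1, 2, 3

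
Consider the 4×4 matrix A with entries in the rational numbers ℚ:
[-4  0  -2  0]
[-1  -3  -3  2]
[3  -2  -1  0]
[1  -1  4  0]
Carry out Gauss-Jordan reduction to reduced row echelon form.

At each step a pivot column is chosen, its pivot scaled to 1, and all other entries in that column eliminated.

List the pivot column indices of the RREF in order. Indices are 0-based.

step 1: normalize row 0 (÷-4) = (1, 0, 1/2, 0)
  row 1: subtract -1×row0 = (0, -3, -5/2, 2)
  row 2: subtract 3×row0 = (0, -2, -5/2, 0)
  row 3: subtract 1×row0 = (0, -1, 7/2, 0)
step 2: normalize row 1 (÷-3) = (0, 1, 5/6, -2/3)
  row 2: subtract -2×row1 = (0, 0, -5/6, -4/3)
  row 3: subtract -1×row1 = (0, 0, 13/3, -2/3)
step 3: normalize row 2 (÷-5/6) = (0, 0, 1, 8/5)
  row 0: subtract 1/2×row2 = (1, 0, 0, -4/5)
  row 1: subtract 5/6×row2 = (0, 1, 0, -2)
  row 3: subtract 13/3×row2 = (0, 0, 0, -38/5)
step 4: normalize row 3 (÷-38/5) = (0, 0, 0, 1)
  row 0: subtract -4/5×row3 = (1, 0, 0, 0)
  row 1: subtract -2×row3 = (0, 1, 0, 0)
  row 2: subtract 8/5×row3 = (0, 0, 1, 0)

pivot columns: 0, 1, 2, 3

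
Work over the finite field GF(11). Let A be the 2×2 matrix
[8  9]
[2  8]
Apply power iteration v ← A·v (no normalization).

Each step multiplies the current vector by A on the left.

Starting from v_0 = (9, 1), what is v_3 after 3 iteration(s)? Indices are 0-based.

v_0 = (9, 1).
v_1 = A·v_0 = (4, 4).
v_2 = A·v_1 = (2, 7).
v_3 = A·v_2 = (2, 5).

v_3 = (2, 5)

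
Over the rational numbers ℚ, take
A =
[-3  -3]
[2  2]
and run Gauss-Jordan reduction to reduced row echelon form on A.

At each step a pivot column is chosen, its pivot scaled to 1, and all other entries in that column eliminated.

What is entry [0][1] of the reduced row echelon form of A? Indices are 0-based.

pivot(0,0)=-3: scale R0 → (1, 1)
  clear (1,0): R1 −= (2)R0 → (0, 0)
col 1: no nonzero at/below row 1; advance.

M[0][1] = 1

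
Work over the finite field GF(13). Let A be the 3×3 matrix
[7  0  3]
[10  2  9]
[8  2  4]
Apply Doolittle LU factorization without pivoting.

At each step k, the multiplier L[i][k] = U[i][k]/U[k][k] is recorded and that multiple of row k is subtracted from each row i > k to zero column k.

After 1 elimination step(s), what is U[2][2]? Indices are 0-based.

k=0: U[0][0]=7
  eliminate (1,0): mult=7, new row 1: (0, 2, 1); set L[1][0]=7
  eliminate (2,0): mult=3, new row 2: (0, 2, 8); set L[2][0]=3

U[2][2] = 8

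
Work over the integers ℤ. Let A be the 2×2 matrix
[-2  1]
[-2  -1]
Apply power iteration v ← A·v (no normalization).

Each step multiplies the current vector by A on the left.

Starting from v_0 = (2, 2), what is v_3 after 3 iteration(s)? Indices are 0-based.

v_0 = (2, 2).
v_1 = A·v_0 = (-2, -6).
v_2 = A·v_1 = (-2, 10).
v_3 = A·v_2 = (14, -6).

v_3 = (14, -6)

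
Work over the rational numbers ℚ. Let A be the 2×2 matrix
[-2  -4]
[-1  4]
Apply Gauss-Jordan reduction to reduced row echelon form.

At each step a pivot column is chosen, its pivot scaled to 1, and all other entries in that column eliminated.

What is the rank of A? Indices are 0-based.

rank = 2

pivot(0,0)=-2: scale R0 → (1, 2)
  clear (1,0): R1 −= (-1)R0 → (0, 6)
pivot(1,1)=6: scale R1 → (0, 1)
  clear (0,1): R0 −= (2)R1 → (1, 0)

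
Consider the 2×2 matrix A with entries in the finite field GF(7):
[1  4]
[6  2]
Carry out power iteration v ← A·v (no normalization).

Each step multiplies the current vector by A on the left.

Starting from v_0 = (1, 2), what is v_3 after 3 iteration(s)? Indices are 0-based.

v_3 = (2, 1)

v_0 = (1, 2).
v_1 = A·v_0 = (2, 3).
v_2 = A·v_1 = (0, 4).
v_3 = A·v_2 = (2, 1).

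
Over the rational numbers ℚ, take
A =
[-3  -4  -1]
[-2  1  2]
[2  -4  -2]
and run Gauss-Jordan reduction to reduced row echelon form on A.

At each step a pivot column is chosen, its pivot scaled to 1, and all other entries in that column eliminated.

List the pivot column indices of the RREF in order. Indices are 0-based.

pivot(0,0)=-3: scale R0 → (1, 4/3, 1/3)
  clear (1,0): R1 −= (-2)R0 → (0, 11/3, 8/3)
  clear (2,0): R2 −= (2)R0 → (0, -20/3, -8/3)
pivot(1,1)=11/3: scale R1 → (0, 1, 8/11)
  clear (0,1): R0 −= (4/3)R1 → (1, 0, -7/11)
  clear (2,1): R2 −= (-20/3)R1 → (0, 0, 24/11)
pivot(2,2)=24/11: scale R2 → (0, 0, 1)
  clear (0,2): R0 −= (-7/11)R2 → (1, 0, 0)
  clear (1,2): R1 −= (8/11)R2 → (0, 1, 0)

pivot columns: 0, 1, 2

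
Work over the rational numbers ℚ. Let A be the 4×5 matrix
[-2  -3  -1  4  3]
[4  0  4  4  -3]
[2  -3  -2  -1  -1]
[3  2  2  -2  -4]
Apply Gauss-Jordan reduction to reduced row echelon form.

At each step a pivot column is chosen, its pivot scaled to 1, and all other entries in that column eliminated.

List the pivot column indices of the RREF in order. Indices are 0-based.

[1] R0 /= -2  ⇒  (1, 3/2, 1/2, -2, -3/2)
     R1 -= 4·R0  ⇒  (0, -6, 2, 12, 3)
     R2 -= 2·R0  ⇒  (0, -6, -3, 3, 2)
     R3 -= 3·R0  ⇒  (0, -5/2, 1/2, 4, 1/2)
[2] R1 /= -6  ⇒  (0, 1, -1/3, -2, -1/2)
     R0 -= 3/2·R1  ⇒  (1, 0, 1, 1, -3/4)
     R2 -= -6·R1  ⇒  (0, 0, -5, -9, -1)
     R3 -= -5/2·R1  ⇒  (0, 0, -1/3, -1, -3/4)
[3] R2 /= -5  ⇒  (0, 0, 1, 9/5, 1/5)
     R0 -= 1·R2  ⇒  (1, 0, 0, -4/5, -19/20)
     R1 -= -1/3·R2  ⇒  (0, 1, 0, -7/5, -13/30)
     R3 -= -1/3·R2  ⇒  (0, 0, 0, -2/5, -41/60)
[4] R3 /= -2/5  ⇒  (0, 0, 0, 1, 41/24)
     R0 -= -4/5·R3  ⇒  (1, 0, 0, 0, 5/12)
     R1 -= -7/5·R3  ⇒  (0, 1, 0, 0, 47/24)
     R2 -= 9/5·R3  ⇒  (0, 0, 1, 0, -23/8)

pivot columns: 0, 1, 2, 3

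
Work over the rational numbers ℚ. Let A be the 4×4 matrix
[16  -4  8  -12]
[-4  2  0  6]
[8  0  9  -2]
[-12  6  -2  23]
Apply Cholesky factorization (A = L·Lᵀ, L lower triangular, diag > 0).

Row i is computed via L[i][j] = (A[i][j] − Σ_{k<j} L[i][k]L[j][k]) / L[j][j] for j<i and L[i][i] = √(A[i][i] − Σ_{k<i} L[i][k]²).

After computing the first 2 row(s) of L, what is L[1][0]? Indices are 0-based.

L[1][0] = -1

Step 1: L[0][0] = √(16) = 4.
  L[1][0] = (-4) / L[0][0] = -1.
Step 2: L[1][1] = √(1) = 1.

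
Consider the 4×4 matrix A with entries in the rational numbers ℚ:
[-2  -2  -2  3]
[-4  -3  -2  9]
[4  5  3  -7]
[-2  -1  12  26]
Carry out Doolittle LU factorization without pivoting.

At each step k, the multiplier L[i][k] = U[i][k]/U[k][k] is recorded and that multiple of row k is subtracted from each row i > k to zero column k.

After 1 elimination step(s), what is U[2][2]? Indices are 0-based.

Step 1: pivot at (0,0) is -2.
  row1 ← row1 − (2)·row0  ⇒  L[1][0]=2, U row1=(0, 1, 2, 3)
  row2 ← row2 − (-2)·row0  ⇒  L[2][0]=-2, U row2=(0, 1, -1, -1)
  row3 ← row3 − (1)·row0  ⇒  L[3][0]=1, U row3=(0, 1, 14, 23)

U[2][2] = -1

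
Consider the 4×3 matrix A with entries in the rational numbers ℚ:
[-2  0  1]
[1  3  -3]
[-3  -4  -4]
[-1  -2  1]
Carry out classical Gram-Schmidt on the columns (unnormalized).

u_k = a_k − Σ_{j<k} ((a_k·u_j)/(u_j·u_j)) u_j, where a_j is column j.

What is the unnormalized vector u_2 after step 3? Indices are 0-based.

Step 1: u_0 = a_0 = (-2, 1, -3, -1).
Step 2: u_1 = a_1 − (17/15)·u_0 = (34/15, 28/15, -3/5, -13/15).
Step 3: u_2 = a_2 − (2/5)·u_0 − (-27/146)·u_1 = (162/73, -223/73, -425/146, 181/146).

u_2 = (162/73, -223/73, -425/146, 181/146)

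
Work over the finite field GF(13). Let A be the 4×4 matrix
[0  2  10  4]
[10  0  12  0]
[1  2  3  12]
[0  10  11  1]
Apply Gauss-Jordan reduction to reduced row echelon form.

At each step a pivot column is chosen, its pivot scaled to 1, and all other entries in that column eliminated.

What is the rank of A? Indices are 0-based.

[1] R0 <-> R1
[1] R0 /= 10  ⇒  (1, 0, 9, 0)
     R2 -= 1·R0  ⇒  (0, 2, 7, 12)
[2] R1 /= 2  ⇒  (0, 1, 5, 2)
     R2 -= 2·R1  ⇒  (0, 0, 10, 8)
     R3 -= 10·R1  ⇒  (0, 0, 0, 7)
[3] R2 /= 10  ⇒  (0, 0, 1, 6)
     R0 -= 9·R2  ⇒  (1, 0, 0, 11)
     R1 -= 5·R2  ⇒  (0, 1, 0, 11)
[4] R3 /= 7  ⇒  (0, 0, 0, 1)
     R0 -= 11·R3  ⇒  (1, 0, 0, 0)
     R1 -= 11·R3  ⇒  (0, 1, 0, 0)
     R2 -= 6·R3  ⇒  (0, 0, 1, 0)

rank = 4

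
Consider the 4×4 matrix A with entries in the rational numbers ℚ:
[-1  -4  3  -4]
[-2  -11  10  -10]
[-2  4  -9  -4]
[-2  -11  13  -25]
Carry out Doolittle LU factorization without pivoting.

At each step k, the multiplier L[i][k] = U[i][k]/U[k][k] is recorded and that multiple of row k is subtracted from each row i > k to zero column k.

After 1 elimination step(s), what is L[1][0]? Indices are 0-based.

L[1][0] = 2

[col 0] pivot -1
  R1 -= 2*R0 → (0, -3, 4, -2)  (L[1][0] := 2)
  R2 -= 2*R0 → (0, 12, -15, 4)  (L[2][0] := 2)
  R3 -= 2*R0 → (0, -3, 7, -17)  (L[3][0] := 2)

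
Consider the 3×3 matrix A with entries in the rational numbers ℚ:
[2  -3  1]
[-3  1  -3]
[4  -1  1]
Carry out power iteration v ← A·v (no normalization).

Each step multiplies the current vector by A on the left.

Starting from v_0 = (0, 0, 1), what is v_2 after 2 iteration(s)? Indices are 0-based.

v_0 = (0, 0, 1).
v_1 = A·v_0 = (1, -3, 1).
v_2 = A·v_1 = (12, -9, 8).

v_2 = (12, -9, 8)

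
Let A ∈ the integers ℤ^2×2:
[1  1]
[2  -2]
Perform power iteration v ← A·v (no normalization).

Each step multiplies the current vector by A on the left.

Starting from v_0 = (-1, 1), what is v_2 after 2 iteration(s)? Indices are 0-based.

v_0 = (-1, 1).
v_1 = A·v_0 = (0, -4).
v_2 = A·v_1 = (-4, 8).

v_2 = (-4, 8)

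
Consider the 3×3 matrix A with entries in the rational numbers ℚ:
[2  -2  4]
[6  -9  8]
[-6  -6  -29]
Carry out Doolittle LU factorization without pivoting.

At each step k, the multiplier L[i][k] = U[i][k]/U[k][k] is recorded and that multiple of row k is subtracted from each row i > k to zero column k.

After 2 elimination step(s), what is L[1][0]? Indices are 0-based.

L[1][0] = 3

k=0: U[0][0]=2
  eliminate (1,0): mult=3, new row 1: (0, -3, -4); set L[1][0]=3
  eliminate (2,0): mult=-3, new row 2: (0, -12, -17); set L[2][0]=-3
k=1: U[1][1]=-3
  eliminate (2,1): mult=4, new row 2: (0, 0, -1); set L[2][1]=4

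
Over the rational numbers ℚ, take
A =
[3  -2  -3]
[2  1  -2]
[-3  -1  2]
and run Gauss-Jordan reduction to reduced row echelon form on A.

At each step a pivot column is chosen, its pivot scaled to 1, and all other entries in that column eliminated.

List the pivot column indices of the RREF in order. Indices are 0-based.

[1] R0 /= 3  ⇒  (1, -2/3, -1)
     R1 -= 2·R0  ⇒  (0, 7/3, 0)
     R2 -= -3·R0  ⇒  (0, -3, -1)
[2] R1 /= 7/3  ⇒  (0, 1, 0)
     R0 -= -2/3·R1  ⇒  (1, 0, -1)
     R2 -= -3·R1  ⇒  (0, 0, -1)
[3] R2 /= -1  ⇒  (0, 0, 1)
     R0 -= -1·R2  ⇒  (1, 0, 0)

pivot columns: 0, 1, 2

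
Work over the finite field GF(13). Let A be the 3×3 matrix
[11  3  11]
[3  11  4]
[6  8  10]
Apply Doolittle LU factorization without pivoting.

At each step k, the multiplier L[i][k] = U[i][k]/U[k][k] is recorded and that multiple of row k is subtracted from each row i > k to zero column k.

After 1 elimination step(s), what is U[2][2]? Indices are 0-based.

U[2][2] = 4

k=0: U[0][0]=11
  eliminate (1,0): mult=5, new row 1: (0, 9, 1); set L[1][0]=5
  eliminate (2,0): mult=10, new row 2: (0, 4, 4); set L[2][0]=10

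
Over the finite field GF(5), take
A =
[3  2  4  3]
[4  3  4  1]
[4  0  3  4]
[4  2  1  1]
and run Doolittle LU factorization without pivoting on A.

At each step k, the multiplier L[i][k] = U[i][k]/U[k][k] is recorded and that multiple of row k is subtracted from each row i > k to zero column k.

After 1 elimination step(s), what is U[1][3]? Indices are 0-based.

U[1][3] = 2

[col 0] pivot 3
  R1 -= 3*R0 → (0, 2, 2, 2)  (L[1][0] := 3)
  R2 -= 3*R0 → (0, 4, 1, 0)  (L[2][0] := 3)
  R3 -= 3*R0 → (0, 1, 4, 2)  (L[3][0] := 3)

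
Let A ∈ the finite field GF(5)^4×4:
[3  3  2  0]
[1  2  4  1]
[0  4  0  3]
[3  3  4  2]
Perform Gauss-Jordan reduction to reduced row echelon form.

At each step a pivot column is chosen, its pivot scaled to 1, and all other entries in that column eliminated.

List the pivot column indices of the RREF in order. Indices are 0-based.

step 1: normalize row 0 (÷3) = (1, 1, 4, 0)
  row 1: subtract 1×row0 = (0, 1, 0, 1)
  row 3: subtract 3×row0 = (0, 0, 2, 2)
step 2: normalize row 1 (÷1) = (0, 1, 0, 1)
  row 0: subtract 1×row1 = (1, 0, 4, 4)
  row 2: subtract 4×row1 = (0, 0, 0, 4)
step 3: exchange rows 2,3
step 3: normalize row 2 (÷2) = (0, 0, 1, 1)
  row 0: subtract 4×row2 = (1, 0, 0, 0)
step 4: normalize row 3 (÷4) = (0, 0, 0, 1)
  row 1: subtract 1×row3 = (0, 1, 0, 0)
  row 2: subtract 1×row3 = (0, 0, 1, 0)

pivot columns: 0, 1, 2, 3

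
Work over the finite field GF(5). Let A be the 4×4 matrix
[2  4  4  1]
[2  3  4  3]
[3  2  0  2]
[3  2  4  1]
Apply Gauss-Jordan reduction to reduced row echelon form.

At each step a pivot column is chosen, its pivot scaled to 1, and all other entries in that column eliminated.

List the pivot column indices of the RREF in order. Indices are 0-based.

pivot columns: 0, 1, 2, 3

step 1: normalize row 0 (÷2) = (1, 2, 2, 3)
  row 1: subtract 2×row0 = (0, 4, 0, 2)
  row 2: subtract 3×row0 = (0, 1, 4, 3)
  row 3: subtract 3×row0 = (0, 1, 3, 2)
step 2: normalize row 1 (÷4) = (0, 1, 0, 3)
  row 0: subtract 2×row1 = (1, 0, 2, 2)
  row 2: subtract 1×row1 = (0, 0, 4, 0)
  row 3: subtract 1×row1 = (0, 0, 3, 4)
step 3: normalize row 2 (÷4) = (0, 0, 1, 0)
  row 0: subtract 2×row2 = (1, 0, 0, 2)
  row 3: subtract 3×row2 = (0, 0, 0, 4)
step 4: normalize row 3 (÷4) = (0, 0, 0, 1)
  row 0: subtract 2×row3 = (1, 0, 0, 0)
  row 1: subtract 3×row3 = (0, 1, 0, 0)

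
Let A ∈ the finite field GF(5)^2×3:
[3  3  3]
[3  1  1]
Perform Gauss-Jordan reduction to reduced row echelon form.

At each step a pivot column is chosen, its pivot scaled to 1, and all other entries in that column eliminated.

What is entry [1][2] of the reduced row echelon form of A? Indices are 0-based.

M[1][2] = 1

[1] R0 /= 3  ⇒  (1, 1, 1)
     R1 -= 3·R0  ⇒  (0, 3, 3)
[2] R1 /= 3  ⇒  (0, 1, 1)
     R0 -= 1·R1  ⇒  (1, 0, 0)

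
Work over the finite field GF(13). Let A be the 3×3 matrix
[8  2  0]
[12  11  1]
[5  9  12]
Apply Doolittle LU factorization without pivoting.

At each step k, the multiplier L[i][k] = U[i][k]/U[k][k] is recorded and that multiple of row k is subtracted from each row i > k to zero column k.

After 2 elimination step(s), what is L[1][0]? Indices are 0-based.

L[1][0] = 8

k=0: U[0][0]=8
  eliminate (1,0): mult=8, new row 1: (0, 8, 1); set L[1][0]=8
  eliminate (2,0): mult=12, new row 2: (0, 11, 12); set L[2][0]=12
k=1: U[1][1]=8
  eliminate (2,1): mult=3, new row 2: (0, 0, 9); set L[2][1]=3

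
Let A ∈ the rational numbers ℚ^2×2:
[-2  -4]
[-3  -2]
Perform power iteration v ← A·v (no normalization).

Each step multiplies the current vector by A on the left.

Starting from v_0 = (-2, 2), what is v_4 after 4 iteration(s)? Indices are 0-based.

v_0 = (-2, 2).
v_1 = A·v_0 = (-4, 2).
v_2 = A·v_1 = (0, 8).
v_3 = A·v_2 = (-32, -16).
v_4 = A·v_3 = (128, 128).

v_4 = (128, 128)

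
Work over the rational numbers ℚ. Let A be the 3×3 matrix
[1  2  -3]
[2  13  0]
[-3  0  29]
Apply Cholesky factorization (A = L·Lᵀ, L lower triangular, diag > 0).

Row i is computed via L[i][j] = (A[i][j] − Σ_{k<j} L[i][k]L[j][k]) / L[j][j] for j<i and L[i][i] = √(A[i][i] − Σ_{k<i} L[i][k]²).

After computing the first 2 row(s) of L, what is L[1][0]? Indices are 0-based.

L[1][0] = 2

Step 1: L[0][0] = √(1) = 1.
  L[1][0] = (2) / L[0][0] = 2.
Step 2: L[1][1] = √(9) = 3.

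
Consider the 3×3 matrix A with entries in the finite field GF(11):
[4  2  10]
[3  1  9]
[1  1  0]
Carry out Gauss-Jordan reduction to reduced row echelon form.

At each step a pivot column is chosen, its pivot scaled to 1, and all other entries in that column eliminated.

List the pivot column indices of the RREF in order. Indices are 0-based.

pivot columns: 0, 1, 2

step 1: normalize row 0 (÷4) = (1, 6, 8)
  row 1: subtract 3×row0 = (0, 5, 7)
  row 2: subtract 1×row0 = (0, 6, 3)
step 2: normalize row 1 (÷5) = (0, 1, 8)
  row 0: subtract 6×row1 = (1, 0, 4)
  row 2: subtract 6×row1 = (0, 0, 10)
step 3: normalize row 2 (÷10) = (0, 0, 1)
  row 0: subtract 4×row2 = (1, 0, 0)
  row 1: subtract 8×row2 = (0, 1, 0)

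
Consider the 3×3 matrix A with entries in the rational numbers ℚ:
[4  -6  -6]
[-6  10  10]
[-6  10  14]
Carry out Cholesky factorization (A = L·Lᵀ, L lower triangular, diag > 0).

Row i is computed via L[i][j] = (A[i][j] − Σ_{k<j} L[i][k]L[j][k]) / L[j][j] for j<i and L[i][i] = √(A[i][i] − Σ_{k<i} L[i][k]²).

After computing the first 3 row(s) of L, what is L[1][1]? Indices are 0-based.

L[1][1] = 1

Step 1: L[0][0] = √(4) = 2.
  L[1][0] = (-6) / L[0][0] = -3.
Step 2: L[1][1] = √(1) = 1.
  L[2][0] = (-6) / L[0][0] = -3.
  L[2][1] = (1) / L[1][1] = 1.
Step 3: L[2][2] = √(4) = 2.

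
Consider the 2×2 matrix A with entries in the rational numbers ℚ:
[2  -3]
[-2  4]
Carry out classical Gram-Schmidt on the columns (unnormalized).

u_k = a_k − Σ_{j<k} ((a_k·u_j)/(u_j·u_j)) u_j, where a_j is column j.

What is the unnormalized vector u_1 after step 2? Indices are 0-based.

Step 1: u_0 = a_0 = (2, -2).
Step 2: u_1 = a_1 − (-7/4)·u_0 = (1/2, 1/2).

u_1 = (1/2, 1/2)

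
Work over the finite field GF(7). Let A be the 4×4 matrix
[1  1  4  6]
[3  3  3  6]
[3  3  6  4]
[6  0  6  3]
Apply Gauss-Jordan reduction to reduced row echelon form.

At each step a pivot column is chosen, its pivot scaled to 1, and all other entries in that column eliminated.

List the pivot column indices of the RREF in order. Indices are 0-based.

pivot(0,0)=1: scale R0 → (1, 1, 4, 6)
  clear (1,0): R1 −= (3)R0 → (0, 0, 5, 2)
  clear (2,0): R2 −= (3)R0 → (0, 0, 1, 0)
  clear (3,0): R3 −= (6)R0 → (0, 1, 3, 2)
pivot(1,1): swap R1↔R3
pivot(1,1)=1: scale R1 → (0, 1, 3, 2)
  clear (0,1): R0 −= (1)R1 → (1, 0, 1, 4)
pivot(2,2)=1: scale R2 → (0, 0, 1, 0)
  clear (0,2): R0 −= (1)R2 → (1, 0, 0, 4)
  clear (1,2): R1 −= (3)R2 → (0, 1, 0, 2)
  clear (3,2): R3 −= (5)R2 → (0, 0, 0, 2)
pivot(3,3)=2: scale R3 → (0, 0, 0, 1)
  clear (0,3): R0 −= (4)R3 → (1, 0, 0, 0)
  clear (1,3): R1 −= (2)R3 → (0, 1, 0, 0)

pivot columns: 0, 1, 2, 3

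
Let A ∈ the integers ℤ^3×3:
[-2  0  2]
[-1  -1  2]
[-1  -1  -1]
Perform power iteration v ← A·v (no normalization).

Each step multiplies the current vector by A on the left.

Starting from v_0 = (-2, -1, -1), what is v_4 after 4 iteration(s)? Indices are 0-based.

v_0 = (-2, -1, -1).
v_1 = A·v_0 = (2, 1, 4).
v_2 = A·v_1 = (4, 5, -7).
v_3 = A·v_2 = (-22, -23, -2).
v_4 = A·v_3 = (40, 41, 47).

v_4 = (40, 41, 47)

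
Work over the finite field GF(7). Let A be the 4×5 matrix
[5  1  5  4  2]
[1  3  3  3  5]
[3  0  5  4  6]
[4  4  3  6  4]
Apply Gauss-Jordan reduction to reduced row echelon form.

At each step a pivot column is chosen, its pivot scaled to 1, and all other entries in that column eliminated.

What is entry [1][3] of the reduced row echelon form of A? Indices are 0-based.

M[1][3] = 1

[1] R0 /= 5  ⇒  (1, 3, 1, 5, 6)
     R1 -= 1·R0  ⇒  (0, 0, 2, 5, 6)
     R2 -= 3·R0  ⇒  (0, 5, 2, 3, 2)
     R3 -= 4·R0  ⇒  (0, 6, 6, 0, 1)
[2] R1 <-> R2
[2] R1 /= 5  ⇒  (0, 1, 6, 2, 6)
     R0 -= 3·R1  ⇒  (1, 0, 4, 6, 2)
     R3 -= 6·R1  ⇒  (0, 0, 5, 2, 0)
[3] R2 /= 2  ⇒  (0, 0, 1, 6, 3)
     R0 -= 4·R2  ⇒  (1, 0, 0, 3, 4)
     R1 -= 6·R2  ⇒  (0, 1, 0, 1, 2)
     R3 -= 5·R2  ⇒  (0, 0, 0, 0, 6)
column 3 empty below row 3
[4] R3 /= 6  ⇒  (0, 0, 0, 0, 1)
     R0 -= 4·R3  ⇒  (1, 0, 0, 3, 0)
     R1 -= 2·R3  ⇒  (0, 1, 0, 1, 0)
     R2 -= 3·R3  ⇒  (0, 0, 1, 6, 0)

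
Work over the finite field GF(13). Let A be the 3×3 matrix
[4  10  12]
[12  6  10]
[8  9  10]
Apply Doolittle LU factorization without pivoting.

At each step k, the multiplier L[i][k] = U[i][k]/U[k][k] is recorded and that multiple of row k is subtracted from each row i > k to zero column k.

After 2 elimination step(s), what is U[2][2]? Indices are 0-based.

Step 1: pivot at (0,0) is 4.
  row1 ← row1 − (3)·row0  ⇒  L[1][0]=3, U row1=(0, 2, 0)
  row2 ← row2 − (2)·row0  ⇒  L[2][0]=2, U row2=(0, 2, 12)
Step 2: pivot at (1,1) is 2.
  row2 ← row2 − (1)·row1  ⇒  L[2][1]=1, U row2=(0, 0, 12)

U[2][2] = 12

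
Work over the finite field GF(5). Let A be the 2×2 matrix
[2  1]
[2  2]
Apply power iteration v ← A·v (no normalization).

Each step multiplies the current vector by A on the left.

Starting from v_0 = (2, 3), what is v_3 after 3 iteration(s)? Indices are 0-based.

v_3 = (2, 1)

v_0 = (2, 3).
v_1 = A·v_0 = (2, 0).
v_2 = A·v_1 = (4, 4).
v_3 = A·v_2 = (2, 1).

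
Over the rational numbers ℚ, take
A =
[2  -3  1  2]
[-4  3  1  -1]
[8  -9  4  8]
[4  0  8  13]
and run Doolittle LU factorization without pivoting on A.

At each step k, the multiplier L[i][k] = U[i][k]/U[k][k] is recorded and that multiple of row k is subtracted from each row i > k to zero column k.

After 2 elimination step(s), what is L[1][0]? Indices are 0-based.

[col 0] pivot 2
  R1 -= -2*R0 → (0, -3, 3, 3)  (L[1][0] := -2)
  R2 -= 4*R0 → (0, 3, 0, 0)  (L[2][0] := 4)
  R3 -= 2*R0 → (0, 6, 6, 9)  (L[3][0] := 2)
[col 1] pivot -3
  R2 -= -1*R1 → (0, 0, 3, 3)  (L[2][1] := -1)
  R3 -= -2*R1 → (0, 0, 12, 15)  (L[3][1] := -2)

L[1][0] = -2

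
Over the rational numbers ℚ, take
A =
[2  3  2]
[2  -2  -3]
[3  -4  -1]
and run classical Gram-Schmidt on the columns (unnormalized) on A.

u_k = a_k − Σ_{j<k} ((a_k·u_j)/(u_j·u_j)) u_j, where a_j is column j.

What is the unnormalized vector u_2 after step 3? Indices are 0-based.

Step 1: u_0 = a_0 = (2, 2, 3).
Step 2: u_1 = a_1 − (-10/17)·u_0 = (71/17, -14/17, -38/17).
Step 3: u_2 = a_2 − (-5/17)·u_0 − (74/131)·u_1 = (30/131, -255/131, 150/131).

u_2 = (30/131, -255/131, 150/131)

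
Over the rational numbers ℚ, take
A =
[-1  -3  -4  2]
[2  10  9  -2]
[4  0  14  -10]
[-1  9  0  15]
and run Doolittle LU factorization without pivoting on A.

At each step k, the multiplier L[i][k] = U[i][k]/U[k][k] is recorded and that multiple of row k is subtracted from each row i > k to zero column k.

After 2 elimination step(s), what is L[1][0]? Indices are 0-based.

L[1][0] = -2

k=0: U[0][0]=-1
  eliminate (1,0): mult=-2, new row 1: (0, 4, 1, 2); set L[1][0]=-2
  eliminate (2,0): mult=-4, new row 2: (0, -12, -2, -2); set L[2][0]=-4
  eliminate (3,0): mult=1, new row 3: (0, 12, 4, 13); set L[3][0]=1
k=1: U[1][1]=4
  eliminate (2,1): mult=-3, new row 2: (0, 0, 1, 4); set L[2][1]=-3
  eliminate (3,1): mult=3, new row 3: (0, 0, 1, 7); set L[3][1]=3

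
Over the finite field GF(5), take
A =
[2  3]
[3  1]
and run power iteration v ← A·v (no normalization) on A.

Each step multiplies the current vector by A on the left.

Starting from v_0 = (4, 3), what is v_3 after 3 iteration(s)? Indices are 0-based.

v_3 = (1, 3)

v_0 = (4, 3).
v_1 = A·v_0 = (2, 0).
v_2 = A·v_1 = (4, 1).
v_3 = A·v_2 = (1, 3).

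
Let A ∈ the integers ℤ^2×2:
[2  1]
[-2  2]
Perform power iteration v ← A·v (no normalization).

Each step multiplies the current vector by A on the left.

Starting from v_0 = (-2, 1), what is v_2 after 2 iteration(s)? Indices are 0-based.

v_0 = (-2, 1).
v_1 = A·v_0 = (-3, 6).
v_2 = A·v_1 = (0, 18).

v_2 = (0, 18)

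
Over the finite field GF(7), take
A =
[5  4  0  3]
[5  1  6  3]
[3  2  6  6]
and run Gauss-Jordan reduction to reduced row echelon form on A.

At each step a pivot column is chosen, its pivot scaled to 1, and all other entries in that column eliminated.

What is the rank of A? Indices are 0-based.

[1] R0 /= 5  ⇒  (1, 5, 0, 2)
     R1 -= 5·R0  ⇒  (0, 4, 6, 0)
     R2 -= 3·R0  ⇒  (0, 1, 6, 0)
[2] R1 /= 4  ⇒  (0, 1, 5, 0)
     R0 -= 5·R1  ⇒  (1, 0, 3, 2)
     R2 -= 1·R1  ⇒  (0, 0, 1, 0)
[3] R2 /= 1  ⇒  (0, 0, 1, 0)
     R0 -= 3·R2  ⇒  (1, 0, 0, 2)
     R1 -= 5·R2  ⇒  (0, 1, 0, 0)

rank = 3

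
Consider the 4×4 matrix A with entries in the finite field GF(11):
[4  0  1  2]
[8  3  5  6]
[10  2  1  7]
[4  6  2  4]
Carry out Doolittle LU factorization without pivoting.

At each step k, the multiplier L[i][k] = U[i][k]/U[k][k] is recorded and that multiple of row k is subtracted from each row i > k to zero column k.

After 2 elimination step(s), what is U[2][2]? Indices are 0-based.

[col 0] pivot 4
  R1 -= 2*R0 → (0, 3, 3, 2)  (L[1][0] := 2)
  R2 -= 8*R0 → (0, 2, 4, 2)  (L[2][0] := 8)
  R3 -= 1*R0 → (0, 6, 1, 2)  (L[3][0] := 1)
[col 1] pivot 3
  R2 -= 8*R1 → (0, 0, 2, 8)  (L[2][1] := 8)
  R3 -= 2*R1 → (0, 0, 6, 9)  (L[3][1] := 2)

U[2][2] = 2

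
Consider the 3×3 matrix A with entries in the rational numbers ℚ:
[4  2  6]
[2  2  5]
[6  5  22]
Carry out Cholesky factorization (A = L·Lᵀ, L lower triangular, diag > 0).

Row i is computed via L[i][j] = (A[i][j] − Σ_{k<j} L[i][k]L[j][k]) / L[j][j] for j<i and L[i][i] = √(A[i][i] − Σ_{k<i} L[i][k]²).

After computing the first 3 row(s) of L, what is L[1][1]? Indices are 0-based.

L[1][1] = 1

Step 1: L[0][0] = √(4) = 2.
  L[1][0] = (2) / L[0][0] = 1.
Step 2: L[1][1] = √(1) = 1.
  L[2][0] = (6) / L[0][0] = 3.
  L[2][1] = (2) / L[1][1] = 2.
Step 3: L[2][2] = √(9) = 3.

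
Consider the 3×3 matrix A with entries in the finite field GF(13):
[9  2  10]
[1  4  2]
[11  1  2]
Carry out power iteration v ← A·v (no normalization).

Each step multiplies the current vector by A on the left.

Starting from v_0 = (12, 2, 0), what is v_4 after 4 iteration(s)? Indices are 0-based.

v_4 = (9, 3, 4)

v_0 = (12, 2, 0).
v_1 = A·v_0 = (8, 7, 4).
v_2 = A·v_1 = (9, 5, 12).
v_3 = A·v_2 = (3, 1, 11).
v_4 = A·v_3 = (9, 3, 4).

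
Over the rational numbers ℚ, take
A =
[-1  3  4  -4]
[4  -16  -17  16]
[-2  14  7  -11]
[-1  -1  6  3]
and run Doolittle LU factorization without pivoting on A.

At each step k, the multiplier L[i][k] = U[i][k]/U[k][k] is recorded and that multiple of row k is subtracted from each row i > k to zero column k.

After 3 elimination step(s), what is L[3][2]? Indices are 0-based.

L[3][2] = -1

Step 1: pivot at (0,0) is -1.
  row1 ← row1 − (-4)·row0  ⇒  L[1][0]=-4, U row1=(0, -4, -1, 0)
  row2 ← row2 − (2)·row0  ⇒  L[2][0]=2, U row2=(0, 8, -1, -3)
  row3 ← row3 − (1)·row0  ⇒  L[3][0]=1, U row3=(0, -4, 2, 7)
Step 2: pivot at (1,1) is -4.
  row2 ← row2 − (-2)·row1  ⇒  L[2][1]=-2, U row2=(0, 0, -3, -3)
  row3 ← row3 − (1)·row1  ⇒  L[3][1]=1, U row3=(0, 0, 3, 7)
Step 3: pivot at (2,2) is -3.
  row3 ← row3 − (-1)·row2  ⇒  L[3][2]=-1, U row3=(0, 0, 0, 4)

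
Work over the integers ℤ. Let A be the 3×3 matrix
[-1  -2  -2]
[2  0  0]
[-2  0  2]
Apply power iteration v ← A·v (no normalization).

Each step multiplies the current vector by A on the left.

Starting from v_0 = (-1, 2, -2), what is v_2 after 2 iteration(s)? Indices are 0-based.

v_0 = (-1, 2, -2).
v_1 = A·v_0 = (1, -2, -2).
v_2 = A·v_1 = (7, 2, -6).

v_2 = (7, 2, -6)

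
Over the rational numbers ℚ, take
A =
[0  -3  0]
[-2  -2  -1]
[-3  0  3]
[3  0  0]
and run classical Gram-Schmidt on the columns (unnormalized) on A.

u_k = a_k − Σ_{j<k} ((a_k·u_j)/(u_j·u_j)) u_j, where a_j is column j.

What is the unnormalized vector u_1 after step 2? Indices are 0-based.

u_1 = (-3, -18/11, 6/11, -6/11)

Step 1: u_0 = a_0 = (0, -2, -3, 3).
Step 2: u_1 = a_1 − (2/11)·u_0 = (-3, -18/11, 6/11, -6/11).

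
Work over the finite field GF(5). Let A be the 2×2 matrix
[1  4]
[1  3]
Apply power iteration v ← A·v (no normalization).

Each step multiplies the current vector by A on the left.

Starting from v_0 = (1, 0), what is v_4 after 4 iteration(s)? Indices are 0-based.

v_4 = (4, 2)

v_0 = (1, 0).
v_1 = A·v_0 = (1, 1).
v_2 = A·v_1 = (0, 4).
v_3 = A·v_2 = (1, 2).
v_4 = A·v_3 = (4, 2).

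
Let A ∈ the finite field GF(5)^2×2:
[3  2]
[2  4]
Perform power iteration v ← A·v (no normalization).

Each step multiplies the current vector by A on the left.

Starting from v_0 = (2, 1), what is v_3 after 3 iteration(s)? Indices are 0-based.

v_0 = (2, 1).
v_1 = A·v_0 = (3, 3).
v_2 = A·v_1 = (0, 3).
v_3 = A·v_2 = (1, 2).

v_3 = (1, 2)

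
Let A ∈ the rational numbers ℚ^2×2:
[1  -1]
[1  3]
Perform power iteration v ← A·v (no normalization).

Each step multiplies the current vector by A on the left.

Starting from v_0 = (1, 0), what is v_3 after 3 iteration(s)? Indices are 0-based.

v_0 = (1, 0).
v_1 = A·v_0 = (1, 1).
v_2 = A·v_1 = (0, 4).
v_3 = A·v_2 = (-4, 12).

v_3 = (-4, 12)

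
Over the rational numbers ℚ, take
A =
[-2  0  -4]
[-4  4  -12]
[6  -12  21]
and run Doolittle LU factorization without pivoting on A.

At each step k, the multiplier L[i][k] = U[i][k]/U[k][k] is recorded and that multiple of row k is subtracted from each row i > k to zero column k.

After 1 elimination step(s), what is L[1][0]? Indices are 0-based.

L[1][0] = 2

[col 0] pivot -2
  R1 -= 2*R0 → (0, 4, -4)  (L[1][0] := 2)
  R2 -= -3*R0 → (0, -12, 9)  (L[2][0] := -3)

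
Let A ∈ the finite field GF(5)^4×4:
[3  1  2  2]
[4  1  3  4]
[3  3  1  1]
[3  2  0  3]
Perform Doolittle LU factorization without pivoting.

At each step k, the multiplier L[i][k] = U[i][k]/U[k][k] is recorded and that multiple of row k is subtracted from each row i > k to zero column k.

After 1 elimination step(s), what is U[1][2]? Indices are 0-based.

[col 0] pivot 3
  R1 -= 3*R0 → (0, 3, 2, 3)  (L[1][0] := 3)
  R2 -= 1*R0 → (0, 2, 4, 4)  (L[2][0] := 1)
  R3 -= 1*R0 → (0, 1, 3, 1)  (L[3][0] := 1)

U[1][2] = 2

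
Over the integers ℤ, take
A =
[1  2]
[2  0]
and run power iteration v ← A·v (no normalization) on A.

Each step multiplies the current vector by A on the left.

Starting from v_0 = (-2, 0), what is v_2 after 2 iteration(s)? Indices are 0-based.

v_0 = (-2, 0).
v_1 = A·v_0 = (-2, -4).
v_2 = A·v_1 = (-10, -4).

v_2 = (-10, -4)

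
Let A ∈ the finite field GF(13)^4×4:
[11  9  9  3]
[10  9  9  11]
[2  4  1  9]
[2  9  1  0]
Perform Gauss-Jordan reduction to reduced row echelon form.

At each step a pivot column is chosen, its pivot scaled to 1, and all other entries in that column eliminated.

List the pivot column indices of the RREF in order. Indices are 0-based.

[1] R0 /= 11  ⇒  (1, 2, 2, 5)
     R1 -= 10·R0  ⇒  (0, 2, 2, 0)
     R2 -= 2·R0  ⇒  (0, 0, 10, 12)
     R3 -= 2·R0  ⇒  (0, 5, 10, 3)
[2] R1 /= 2  ⇒  (0, 1, 1, 0)
     R0 -= 2·R1  ⇒  (1, 0, 0, 5)
     R3 -= 5·R1  ⇒  (0, 0, 5, 3)
[3] R2 /= 10  ⇒  (0, 0, 1, 9)
     R1 -= 1·R2  ⇒  (0, 1, 0, 4)
     R3 -= 5·R2  ⇒  (0, 0, 0, 10)
[4] R3 /= 10  ⇒  (0, 0, 0, 1)
     R0 -= 5·R3  ⇒  (1, 0, 0, 0)
     R1 -= 4·R3  ⇒  (0, 1, 0, 0)
     R2 -= 9·R3  ⇒  (0, 0, 1, 0)

pivot columns: 0, 1, 2, 3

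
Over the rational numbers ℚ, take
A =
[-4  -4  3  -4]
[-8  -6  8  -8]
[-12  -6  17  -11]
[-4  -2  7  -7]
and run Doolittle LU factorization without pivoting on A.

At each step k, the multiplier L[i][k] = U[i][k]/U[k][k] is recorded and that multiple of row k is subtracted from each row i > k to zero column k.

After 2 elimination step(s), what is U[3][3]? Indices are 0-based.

U[3][3] = -3

[col 0] pivot -4
  R1 -= 2*R0 → (0, 2, 2, 0)  (L[1][0] := 2)
  R2 -= 3*R0 → (0, 6, 8, 1)  (L[2][0] := 3)
  R3 -= 1*R0 → (0, 2, 4, -3)  (L[3][0] := 1)
[col 1] pivot 2
  R2 -= 3*R1 → (0, 0, 2, 1)  (L[2][1] := 3)
  R3 -= 1*R1 → (0, 0, 2, -3)  (L[3][1] := 1)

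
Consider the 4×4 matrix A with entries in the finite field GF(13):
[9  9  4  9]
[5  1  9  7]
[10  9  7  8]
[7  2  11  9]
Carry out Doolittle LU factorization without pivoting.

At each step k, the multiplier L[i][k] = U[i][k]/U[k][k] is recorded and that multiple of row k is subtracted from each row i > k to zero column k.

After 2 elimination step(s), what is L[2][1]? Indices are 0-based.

[col 0] pivot 9
  R1 -= 2*R0 → (0, 9, 1, 2)  (L[1][0] := 2)
  R2 -= 4*R0 → (0, 12, 4, 11)  (L[2][0] := 4)
  R3 -= 8*R0 → (0, 8, 5, 2)  (L[3][0] := 8)
[col 1] pivot 9
  R2 -= 10*R1 → (0, 0, 7, 4)  (L[2][1] := 10)
  R3 -= 11*R1 → (0, 0, 7, 6)  (L[3][1] := 11)

L[2][1] = 10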